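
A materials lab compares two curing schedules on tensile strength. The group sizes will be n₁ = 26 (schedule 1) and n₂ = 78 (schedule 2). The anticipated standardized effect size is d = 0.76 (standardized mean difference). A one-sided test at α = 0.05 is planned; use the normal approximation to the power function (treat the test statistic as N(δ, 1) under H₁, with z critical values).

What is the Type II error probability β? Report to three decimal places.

β ≈ 0.044

Noncentrality parameter: δ = d / √(1/n₁ + 1/n₂) = 0.76 / √(1/26 + 1/78) = 3.3561
Critical value for a one-sided test at α = 0.05: z_α = 1.645.
Power = P(Z > 1.645 − δ) = Φ(1.711) = 0.9565.
Type II error: β = 1 − power = 1 − 0.9565 = 0.0435.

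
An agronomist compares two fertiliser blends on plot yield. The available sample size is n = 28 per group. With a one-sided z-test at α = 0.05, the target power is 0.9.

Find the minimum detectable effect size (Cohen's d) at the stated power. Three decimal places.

d ≈ 0.782

Required noncentrality: δ = z_{0.05} + z_{0.10} = 1.645 + 1.282 = 2.926.
δ = d·√(n/2) ⇒ d = δ/√(n/2) = 2.926/√(28/2) = 0.7821.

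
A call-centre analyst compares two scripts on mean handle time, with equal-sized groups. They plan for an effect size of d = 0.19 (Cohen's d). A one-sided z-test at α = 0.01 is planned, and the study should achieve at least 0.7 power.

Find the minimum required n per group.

n = 451 per group

For power 0.7 need Φ(δ − z_{0.01}) = 0.7, so δ = z_{0.01} + z_{0.30} = 2.326 + 0.524 = 2.851.
δ = d·√(n/2) ⇒ n = 2(δ/d)² = 2 × (2.851 / 0.19)² = 450.24.
Round up to the next whole unit.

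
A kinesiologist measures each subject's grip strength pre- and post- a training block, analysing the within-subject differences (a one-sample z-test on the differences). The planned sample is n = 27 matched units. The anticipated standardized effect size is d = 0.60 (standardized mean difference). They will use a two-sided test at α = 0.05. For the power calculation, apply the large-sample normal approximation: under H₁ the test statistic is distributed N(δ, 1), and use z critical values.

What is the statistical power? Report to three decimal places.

Power ≈ 0.877

Noncentrality parameter: δ = d·√n = 0.60 × √27 = 3.1177
Two-sided α = 0.05 → critical value z_{0.025} = 1.960.
Power = Φ(δ − 1.960) + Φ(−δ − 1.960) = Φ(1.158) + Φ(-5.078) = 0.8765 + 0.0000 = 0.8765.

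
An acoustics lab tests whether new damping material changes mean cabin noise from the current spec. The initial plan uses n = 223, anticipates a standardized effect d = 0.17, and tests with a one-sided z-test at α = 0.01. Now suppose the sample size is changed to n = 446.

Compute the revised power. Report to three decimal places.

Power ≈ 0.897

With n = 446: δ = d·√n = 0.17 × √446 = 3.5902. Critical value z_{0.01} = 2.326.
Revised power = Φ(δ − 2.326) = Φ(1.264) = 0.8969.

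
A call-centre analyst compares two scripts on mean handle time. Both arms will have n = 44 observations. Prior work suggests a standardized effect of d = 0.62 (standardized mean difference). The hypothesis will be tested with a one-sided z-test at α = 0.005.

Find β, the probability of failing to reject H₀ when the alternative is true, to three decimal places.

Noncentrality parameter: δ = d·√(n/2) = 0.62 × √(44/2) = 2.9081
One-sided α = 0.005 → critical value z_{0.005} = 2.576.
Power = Φ(δ − 2.576) = Φ(0.332) = 0.6301.
Type II error: β = 1 − power = 1 − 0.6301 = 0.3699.

β ≈ 0.370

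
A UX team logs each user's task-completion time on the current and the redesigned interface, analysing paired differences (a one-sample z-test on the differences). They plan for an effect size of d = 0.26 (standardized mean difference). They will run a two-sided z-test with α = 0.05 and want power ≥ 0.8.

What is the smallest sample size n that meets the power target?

Set Φ(δ − 1.960) = 0.8; then δ − 1.960 = Φ⁻¹(0.8) = 0.842, giving δ = 2.802.
(The Φ(−δ − z_{α/2}) term is vanishingly small for δ > 0 and is dropped in the standard sample-size formula.)
δ = d·√n ⇒ n = (δ/d)² = (2.802 / 0.26)² = 116.11.
Round up to the next whole unit.

n = 117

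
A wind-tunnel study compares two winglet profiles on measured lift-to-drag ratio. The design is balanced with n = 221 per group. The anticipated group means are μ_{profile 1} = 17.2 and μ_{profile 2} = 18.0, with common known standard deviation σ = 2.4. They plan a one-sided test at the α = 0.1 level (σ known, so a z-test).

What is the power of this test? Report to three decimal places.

Power ≈ 0.987

Standardized effect: d = |μ_{profile 1} − μ_{profile 2}| / σ = |17.2 − 18.0| / 2.4 = 0.3333
Noncentrality parameter: δ = d·√(n/2) = 0.3333 × √(221/2) = 3.5040
Critical value for a one-sided test at α = 0.1: z_α = 1.282.
Power = P(Z > 1.282 − δ) = Φ(2.222) = 0.9869.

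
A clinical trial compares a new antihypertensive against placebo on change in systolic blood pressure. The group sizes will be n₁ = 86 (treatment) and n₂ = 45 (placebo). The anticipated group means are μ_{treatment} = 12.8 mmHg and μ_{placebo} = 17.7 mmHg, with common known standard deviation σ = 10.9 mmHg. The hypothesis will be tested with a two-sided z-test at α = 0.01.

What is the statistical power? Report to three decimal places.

Standardized effect: d = |μ_{treatment} − μ_{placebo}| / σ = |12.8 − 17.7| / 10.9 = 0.4495
Noncentrality parameter: δ = d / √(1/n₁ + 1/n₂) = 0.4495 / √(1/86 + 1/45) = 2.4434
Two-sided α = 0.01 → critical value z_{0.005} = 2.576.
Power = Φ(δ − 2.576) + Φ(−δ − 2.576) = Φ(-0.132) + Φ(-5.019) = 0.4473 + 0.0000 = 0.4473.

Power ≈ 0.447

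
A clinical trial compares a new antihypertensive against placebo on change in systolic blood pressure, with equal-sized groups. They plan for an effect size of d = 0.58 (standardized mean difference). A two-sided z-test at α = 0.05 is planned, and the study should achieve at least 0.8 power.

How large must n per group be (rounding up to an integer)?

n = 47 per group

For power 0.8 need Φ(δ − z_{0.025}) = 0.8, so δ = z_{0.025} + z_{0.20} = 1.960 + 0.842 = 2.802.
(The Φ(−δ − z_{α/2}) term is vanishingly small for δ > 0 and is dropped in the standard sample-size formula.)
δ = d·√(n/2) ⇒ n = 2(δ/d)² = 2 × (2.802 / 0.58)² = 46.66.
Rounding up, n = 47 per group.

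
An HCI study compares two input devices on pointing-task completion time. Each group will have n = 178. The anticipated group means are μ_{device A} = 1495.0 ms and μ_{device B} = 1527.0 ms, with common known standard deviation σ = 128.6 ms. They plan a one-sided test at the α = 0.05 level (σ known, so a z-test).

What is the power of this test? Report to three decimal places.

Power ≈ 0.759

Standardized effect: d = |μ_{device A} − μ_{device B}| / σ = |1495.0 − 1527.0| / 128.6 = 0.2488
Noncentrality parameter: δ = d·√(n/2) = 0.2488 × √(178/2) = 2.3475
Critical value for a one-sided test at α = 0.05: z_α = 1.645.
Power = P(Z > 1.645 − δ) = Φ(0.703) = 0.7589.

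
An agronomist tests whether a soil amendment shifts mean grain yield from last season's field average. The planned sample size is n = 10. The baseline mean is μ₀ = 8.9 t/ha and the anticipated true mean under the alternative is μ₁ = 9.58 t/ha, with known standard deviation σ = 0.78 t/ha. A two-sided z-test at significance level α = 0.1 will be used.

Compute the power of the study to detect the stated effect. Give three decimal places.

Standardized effect: d = |μ₁ − μ₀| / σ = |9.58 − 8.9| / 0.78 = 0.8718
Noncentrality parameter: δ = d·√n = 0.8718 × √10 = 2.7569
Critical value for a two-sided test at α = 0.1: z_{α/2} = 1.645.
Power = Φ(δ − 1.645) + Φ(−δ − 1.645) = Φ(1.112) + Φ(-4.402) = 0.8669 + 0.0000 = 0.8669.

Power ≈ 0.867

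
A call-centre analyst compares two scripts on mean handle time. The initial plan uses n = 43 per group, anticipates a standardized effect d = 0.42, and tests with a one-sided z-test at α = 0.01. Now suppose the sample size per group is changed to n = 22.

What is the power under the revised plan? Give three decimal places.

With n = 22 per group: δ = d·√(n/2) = 0.42 × √(22/2) = 1.3930. Critical value z_{0.01} = 2.326.
Revised power = P(Z > 2.326 − δ) = Φ(-0.933) = 0.1753.

Power ≈ 0.175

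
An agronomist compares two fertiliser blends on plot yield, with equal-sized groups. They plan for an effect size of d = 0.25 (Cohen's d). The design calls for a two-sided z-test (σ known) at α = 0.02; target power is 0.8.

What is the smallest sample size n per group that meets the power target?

Set Φ(δ − 2.326) = 0.8; then δ − 2.326 = Φ⁻¹(0.8) = 0.842, giving δ = 3.168.
(Ignoring the negligible lower-tail rejection probability gives the usual closed-form inversion.)
δ = d·√(n/2) ⇒ n = 2(δ/d)² = 2 × (3.168 / 0.25)² = 321.15.
Round up to the next whole unit.

n = 322 per group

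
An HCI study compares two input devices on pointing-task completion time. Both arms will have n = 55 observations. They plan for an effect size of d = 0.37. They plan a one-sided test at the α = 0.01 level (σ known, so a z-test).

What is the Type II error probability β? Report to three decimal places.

β ≈ 0.650

Noncentrality parameter: δ = d·√(n/2) = 0.37 × √(55/2) = 1.9403
Critical value for a one-sided test at α = 0.01: z_α = 2.326.
Power = Φ(δ − 2.326) = Φ(-0.386) = 0.3497.
Type II error: β = 1 − power = 1 − 0.3497 = 0.6503.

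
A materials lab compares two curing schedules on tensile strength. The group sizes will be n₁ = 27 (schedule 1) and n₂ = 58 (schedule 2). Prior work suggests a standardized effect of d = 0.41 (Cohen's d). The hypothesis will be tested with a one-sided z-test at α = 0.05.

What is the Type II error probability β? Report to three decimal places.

Noncentrality parameter: δ = d / √(1/n₁ + 1/n₂) = 0.41 / √(1/27 + 1/58) = 1.7598
One-sided α = 0.05 → critical value z_{0.05} = 1.645.
Power = P(Z > 1.645 − δ) = Φ(0.115) = 0.5458.
Type II error: β = 1 − power = 1 − 0.5458 = 0.4542.

β ≈ 0.454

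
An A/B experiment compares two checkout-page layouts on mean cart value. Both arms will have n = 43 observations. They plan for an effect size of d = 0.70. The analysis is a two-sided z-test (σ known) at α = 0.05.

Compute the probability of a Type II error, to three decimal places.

β ≈ 0.099

Noncentrality parameter: δ = d·√(n/2) = 0.70 × √(43/2) = 3.2458
Critical value for a two-sided test at α = 0.05: z_{α/2} = 1.960.
Power = Φ(δ − 1.960) + Φ(−δ − 1.960) = Φ(1.286) + Φ(-5.206) = 0.9007 + 0.0000 = 0.9007.
Type II error: β = 1 − power = 1 − 0.9007 = 0.0993.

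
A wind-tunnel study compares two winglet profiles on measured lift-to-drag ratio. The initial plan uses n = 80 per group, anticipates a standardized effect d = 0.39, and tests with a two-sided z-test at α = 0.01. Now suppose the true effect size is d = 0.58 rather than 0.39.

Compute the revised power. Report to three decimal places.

With d = 0.58: δ = d·√(n/2) = 0.58 × √(80/2) = 3.6682. Critical value z_{0.005} = 2.576.
Revised power = Φ(δ − 2.576) + Φ(−δ − 2.576) = Φ(1.092) + Φ(-6.244) = 0.8627 + 0.0000 = 0.8627.

Power ≈ 0.863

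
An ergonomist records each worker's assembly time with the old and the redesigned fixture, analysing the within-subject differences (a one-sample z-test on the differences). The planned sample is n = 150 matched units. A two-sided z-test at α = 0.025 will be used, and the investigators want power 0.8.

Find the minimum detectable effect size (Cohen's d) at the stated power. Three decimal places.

Need Φ(δ − 2.241) = 0.8, so δ = 2.241 + 0.842 = 3.083.
(Lower-tail contribution to power is negligible for δ > 0.)
δ = d·√n ⇒ d = δ/√n = 3.083/√150 = 0.2517.

d ≈ 0.252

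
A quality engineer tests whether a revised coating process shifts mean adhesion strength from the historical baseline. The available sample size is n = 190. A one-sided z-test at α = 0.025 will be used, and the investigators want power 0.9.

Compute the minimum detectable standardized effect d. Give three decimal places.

d ≈ 0.235

Need Φ(δ − 1.960) = 0.9, so δ = 1.960 + 1.282 = 3.242.
δ = d·√n ⇒ d = δ/√n = 3.242/√190 = 0.2352.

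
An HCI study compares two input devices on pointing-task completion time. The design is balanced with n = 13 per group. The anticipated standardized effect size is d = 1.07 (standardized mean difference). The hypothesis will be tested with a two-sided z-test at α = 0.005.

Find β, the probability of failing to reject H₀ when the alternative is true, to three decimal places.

β ≈ 0.532

Noncentrality parameter: δ = d·√(n/2) = 1.07 × √(13/2) = 2.7280
Critical value for a two-sided test at α = 0.005: z_{α/2} = 2.807.
Power = Φ(δ − 2.807) + Φ(−δ − 2.807) = Φ(-0.079) + Φ(-5.535) = 0.4685 + 0.0000 = 0.4685.
Type II error: β = 1 − power = 1 − 0.4685 = 0.5315.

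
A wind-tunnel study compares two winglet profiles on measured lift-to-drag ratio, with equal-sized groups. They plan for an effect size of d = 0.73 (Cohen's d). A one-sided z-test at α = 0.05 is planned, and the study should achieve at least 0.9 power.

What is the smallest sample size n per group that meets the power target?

Set Φ(δ − 1.645) = 0.9; then δ − 1.645 = Φ⁻¹(0.9) = 1.282, giving δ = 2.926.
δ = d·√(n/2) ⇒ n = 2(δ/d)² = 2 × (2.926 / 0.73)² = 32.14.
Rounding up, n = 33 per group.

n = 33 per group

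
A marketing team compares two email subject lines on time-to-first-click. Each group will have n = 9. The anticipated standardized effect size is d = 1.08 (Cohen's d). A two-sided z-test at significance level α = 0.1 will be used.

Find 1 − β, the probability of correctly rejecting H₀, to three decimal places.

Power ≈ 0.741

Noncentrality parameter: δ = d·√(n/2) = 1.08 × √(9/2) = 2.2910
Critical value for a two-sided test at α = 0.1: z_{α/2} = 1.645.
Power = Φ(δ − 1.645) + Φ(−δ − 1.645) = Φ(0.646) + Φ(-3.936) = 0.7409 + 0.0000 = 0.7410.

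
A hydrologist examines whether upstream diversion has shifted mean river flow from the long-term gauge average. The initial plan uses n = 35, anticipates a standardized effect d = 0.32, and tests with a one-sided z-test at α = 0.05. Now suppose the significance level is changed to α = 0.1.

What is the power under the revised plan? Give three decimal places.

δ = d·√n = 0.32 × √35 = 1.8931 (unchanged). New critical value: z_{0.1} = 1.282.
Revised power = Φ(δ − 1.282) = Φ(0.612) = 0.7296.

Power ≈ 0.730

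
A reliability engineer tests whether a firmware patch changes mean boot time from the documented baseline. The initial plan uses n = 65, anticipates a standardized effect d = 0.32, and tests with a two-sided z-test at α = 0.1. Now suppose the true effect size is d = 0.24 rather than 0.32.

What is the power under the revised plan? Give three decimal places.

With d = 0.24: δ = d·√n = 0.24 × √65 = 1.9349. Critical value z_{0.05} = 1.645.
Revised power = Φ(δ − 1.645) + Φ(−δ − 1.645) = Φ(0.290) + Φ(-3.580) = 0.6141 + 0.0002 = 0.6143.

Power ≈ 0.614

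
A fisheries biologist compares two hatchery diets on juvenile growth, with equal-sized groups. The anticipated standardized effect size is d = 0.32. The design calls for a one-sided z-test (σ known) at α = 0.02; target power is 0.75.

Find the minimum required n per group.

n = 146 per group

For power 0.75 need Φ(δ − z_{0.02}) = 0.75, so δ = z_{0.02} + z_{0.25} = 2.054 + 0.674 = 2.728.
δ = d·√(n/2) ⇒ n = 2(δ/d)² = 2 × (2.728 / 0.32)² = 145.38.
Rounding up, n = 146 per group.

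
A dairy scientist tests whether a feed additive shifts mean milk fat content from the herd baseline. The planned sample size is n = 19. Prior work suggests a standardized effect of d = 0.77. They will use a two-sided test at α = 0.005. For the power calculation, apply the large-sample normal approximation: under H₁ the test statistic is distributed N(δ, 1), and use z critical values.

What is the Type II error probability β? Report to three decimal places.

β ≈ 0.291

Noncentrality parameter: δ = d·√n = 0.77 × √19 = 3.3564
Critical value for a two-sided test at α = 0.005: z_{α/2} = 2.807.
Power = Φ(δ − 2.807) + Φ(−δ − 2.807) = Φ(0.549) + Φ(-6.163) = 0.7086 + 0.0000 = 0.7086.
Type II error: β = 1 − power = 1 − 0.7086 = 0.2914.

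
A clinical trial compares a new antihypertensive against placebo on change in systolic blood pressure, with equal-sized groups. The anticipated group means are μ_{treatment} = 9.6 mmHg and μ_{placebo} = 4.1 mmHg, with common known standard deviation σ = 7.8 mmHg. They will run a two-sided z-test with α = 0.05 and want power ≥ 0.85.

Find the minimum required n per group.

n = 37 per group

Standardized effect: d = |μ_{treatment} − μ_{placebo}| / σ = |9.6 − 4.1| / 7.8 = 0.7051
Set Φ(δ − 1.960) = 0.85; then δ − 1.960 = Φ⁻¹(0.85) = 1.036, giving δ = 2.996.
(The Φ(−δ − z_{α/2}) term is vanishingly small for δ > 0 and is dropped in the standard sample-size formula.)
δ = d·√(n/2) ⇒ n = 2(δ/d)² = 2 × (2.996 / 0.7051)² = 36.12.
Round up to the next whole unit.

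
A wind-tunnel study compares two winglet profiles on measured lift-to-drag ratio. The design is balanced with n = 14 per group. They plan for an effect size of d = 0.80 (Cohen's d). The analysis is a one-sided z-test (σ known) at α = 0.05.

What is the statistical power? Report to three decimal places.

Noncentrality parameter: δ = d·√(n/2) = 0.80 × √(14/2) = 2.1166
Critical value for a one-sided test at α = 0.05: z_α = 1.645.
Power = Φ(δ − 1.645) = Φ(0.472) = 0.6814.

Power ≈ 0.681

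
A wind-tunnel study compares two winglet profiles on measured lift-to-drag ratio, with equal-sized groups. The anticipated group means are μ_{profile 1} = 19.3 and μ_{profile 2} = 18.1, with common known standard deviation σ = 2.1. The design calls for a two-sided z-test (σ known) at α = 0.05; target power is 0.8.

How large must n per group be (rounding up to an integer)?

Standardized effect: d = |μ_{profile 1} − μ_{profile 2}| / σ = |19.3 − 18.1| / 2.1 = 0.5714
Set Φ(δ − 1.960) = 0.8; then δ − 1.960 = Φ⁻¹(0.8) = 0.842, giving δ = 2.802.
(For δ > 0 the lower-tail rejection region contributes negligibly to power, so the one-term inversion is standard.)
δ = d·√(n/2) ⇒ n = 2(δ/d)² = 2 × (2.802 / 0.5714)² = 48.07.
Rounding up, n = 49 per group.

n = 49 per group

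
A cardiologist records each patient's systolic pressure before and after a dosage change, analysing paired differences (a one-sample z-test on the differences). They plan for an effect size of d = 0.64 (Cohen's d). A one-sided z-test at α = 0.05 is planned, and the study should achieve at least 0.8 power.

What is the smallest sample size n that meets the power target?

For power 0.8 need Φ(δ − z_{0.05}) = 0.8, so δ = z_{0.05} + z_{0.20} = 1.645 + 0.842 = 2.486.
δ = d·√n ⇒ n = (δ/d)² = (2.486 / 0.64)² = 15.09.
Rounding up, n = 16.

n = 16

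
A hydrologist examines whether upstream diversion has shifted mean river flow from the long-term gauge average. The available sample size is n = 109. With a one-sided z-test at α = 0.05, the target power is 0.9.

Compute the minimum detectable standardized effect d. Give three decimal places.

d ≈ 0.280

Need Φ(δ − 1.645) = 0.9, so δ = 1.645 + 1.282 = 2.926.
δ = d·√n ⇒ d = δ/√n = 2.926/√109 = 0.2803.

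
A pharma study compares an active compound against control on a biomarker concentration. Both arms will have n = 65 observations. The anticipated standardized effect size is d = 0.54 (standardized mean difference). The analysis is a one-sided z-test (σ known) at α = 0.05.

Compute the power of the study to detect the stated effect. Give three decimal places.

Noncentrality parameter: δ = d·√(n/2) = 0.54 × √(65/2) = 3.0785
Critical value for a one-sided test at α = 0.05: z_α = 1.645.
Power = P(Z > 1.645 − δ) = Φ(1.434) = 0.9242.

Power ≈ 0.924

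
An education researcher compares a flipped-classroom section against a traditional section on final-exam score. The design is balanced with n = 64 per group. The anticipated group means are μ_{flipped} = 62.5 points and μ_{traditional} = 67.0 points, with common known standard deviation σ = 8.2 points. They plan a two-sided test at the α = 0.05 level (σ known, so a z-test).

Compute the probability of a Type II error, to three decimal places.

β ≈ 0.126

Standardized effect: d = |μ_{flipped} − μ_{traditional}| / σ = |62.5 − 67.0| / 8.2 = 0.5488
Noncentrality parameter: δ = d·√(n/2) = 0.5488 × √(64/2) = 3.1044
Two-sided α = 0.05 → critical value z_{0.025} = 1.960.
Power = Φ(δ − 1.960) + Φ(−δ − 1.960) = Φ(1.144) + Φ(-5.064) = 0.8738 + 0.0000 = 0.8738.
Type II error: β = 1 − power = 1 − 0.8738 = 0.1262.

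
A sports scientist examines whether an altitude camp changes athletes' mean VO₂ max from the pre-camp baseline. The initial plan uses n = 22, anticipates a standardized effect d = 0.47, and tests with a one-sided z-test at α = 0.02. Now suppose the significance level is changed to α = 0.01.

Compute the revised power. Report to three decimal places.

Power ≈ 0.452

δ = d·√n = 0.47 × √22 = 2.2045 (unchanged). New critical value: z_{0.01} = 2.326.
Revised power = P(Z > 2.326 − δ) = Φ(-0.122) = 0.4515.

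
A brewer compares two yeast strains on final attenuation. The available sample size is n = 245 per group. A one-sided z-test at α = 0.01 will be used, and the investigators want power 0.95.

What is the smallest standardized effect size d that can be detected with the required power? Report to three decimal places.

d ≈ 0.359

Need Φ(δ − 2.326) = 0.95, so δ = 2.326 + 1.645 = 3.971.
δ = d·√(n/2) ⇒ d = δ/√(n/2) = 3.971/√(245/2) = 0.3588.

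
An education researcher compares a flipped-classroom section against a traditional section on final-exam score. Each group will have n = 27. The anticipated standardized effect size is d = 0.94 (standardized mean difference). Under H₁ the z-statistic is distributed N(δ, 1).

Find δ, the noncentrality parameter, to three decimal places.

δ ≈ 3.454

δ = d·√(n/2) = 0.94 × √(27/2) = 3.4538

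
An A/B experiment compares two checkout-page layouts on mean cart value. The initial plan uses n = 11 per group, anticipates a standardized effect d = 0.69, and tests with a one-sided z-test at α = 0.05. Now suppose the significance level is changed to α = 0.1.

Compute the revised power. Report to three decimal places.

Power ≈ 0.632

δ = d·√(n/2) = 0.69 × √(11/2) = 1.6182 (unchanged). New critical value: z_{0.1} = 1.282.
Revised power = P(Z > 1.282 − δ) = Φ(0.337) = 0.6318.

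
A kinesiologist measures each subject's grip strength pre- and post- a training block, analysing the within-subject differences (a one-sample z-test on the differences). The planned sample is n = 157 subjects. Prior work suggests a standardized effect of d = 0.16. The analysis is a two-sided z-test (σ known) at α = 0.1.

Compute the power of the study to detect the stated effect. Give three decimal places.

Noncentrality parameter: δ = d·√n = 0.16 × √157 = 2.0048
Critical value for a two-sided test at α = 0.1: z_{α/2} = 1.645.
Power = Φ(δ − 1.645) + Φ(−δ − 1.645) = Φ(0.360) + Φ(-3.650) = 0.6406 + 0.0001 = 0.6407.

Power ≈ 0.641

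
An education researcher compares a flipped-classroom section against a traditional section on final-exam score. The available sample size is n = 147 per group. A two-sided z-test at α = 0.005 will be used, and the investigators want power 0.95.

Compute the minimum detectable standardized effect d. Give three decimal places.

Need Φ(δ − 2.807) = 0.95, so δ = 2.807 + 1.645 = 4.452.
(Lower-tail contribution to power is negligible for δ > 0.)
δ = d·√(n/2) ⇒ d = δ/√(n/2) = 4.452/√(147/2) = 0.5193.

d ≈ 0.519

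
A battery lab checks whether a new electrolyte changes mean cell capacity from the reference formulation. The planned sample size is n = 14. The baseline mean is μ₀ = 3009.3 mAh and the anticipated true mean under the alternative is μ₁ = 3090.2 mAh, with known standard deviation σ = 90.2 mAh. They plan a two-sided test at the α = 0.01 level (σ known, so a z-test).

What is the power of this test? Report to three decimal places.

Standardized effect: d = |μ₁ − μ₀| / σ = |3090.2 − 3009.3| / 90.2 = 0.8969
Noncentrality parameter: δ = d·√n = 0.8969 × √14 = 3.3559
Two-sided α = 0.01 → critical value z_{0.005} = 2.576.
Power = Φ(δ − 2.576) + Φ(−δ − 2.576) = Φ(0.780) + Φ(-5.932) = 0.7823 + 0.0000 = 0.7823.

Power ≈ 0.782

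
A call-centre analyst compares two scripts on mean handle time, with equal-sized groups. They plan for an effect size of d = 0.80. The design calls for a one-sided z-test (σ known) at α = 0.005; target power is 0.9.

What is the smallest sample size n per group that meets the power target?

Set Φ(δ − 2.576) = 0.9; then δ − 2.576 = Φ⁻¹(0.9) = 1.282, giving δ = 3.857.
δ = d·√(n/2) ⇒ n = 2(δ/d)² = 2 × (3.857 / 0.80)² = 46.50.
Rounding up, n = 47 per group.

n = 47 per group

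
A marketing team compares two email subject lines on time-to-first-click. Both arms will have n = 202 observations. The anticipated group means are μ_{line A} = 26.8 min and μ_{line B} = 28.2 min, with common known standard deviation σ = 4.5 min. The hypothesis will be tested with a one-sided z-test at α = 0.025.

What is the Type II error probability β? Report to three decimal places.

Standardized effect: d = |μ_{line A} − μ_{line B}| / σ = |26.8 − 28.2| / 4.5 = 0.3111
Noncentrality parameter: δ = d·√(n/2) = 0.3111 × √(202/2) = 3.1266
Critical value for a one-sided test at α = 0.025: z_α = 1.960.
Power = P(Z > 1.960 − δ) = Φ(1.167) = 0.8783.
Type II error: β = 1 − power = 1 − 0.8783 = 0.1217.

β ≈ 0.122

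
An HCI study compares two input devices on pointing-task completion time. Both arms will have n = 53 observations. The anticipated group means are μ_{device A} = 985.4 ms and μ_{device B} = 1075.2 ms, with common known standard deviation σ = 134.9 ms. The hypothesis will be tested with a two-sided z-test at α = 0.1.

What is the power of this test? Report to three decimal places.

Standardized effect: d = |μ_{device A} − μ_{device B}| / σ = |985.4 − 1075.2| / 134.9 = 0.6657
Noncentrality parameter: δ = d·√(n/2) = 0.6657 × √(53/2) = 3.4268
Critical value for a two-sided test at α = 0.1: z_{α/2} = 1.645.
Power = Φ(δ − 1.645) + Φ(−δ − 1.645) = Φ(1.782) + Φ(-5.072) = 0.9626 + 0.0000 = 0.9626.

Power ≈ 0.963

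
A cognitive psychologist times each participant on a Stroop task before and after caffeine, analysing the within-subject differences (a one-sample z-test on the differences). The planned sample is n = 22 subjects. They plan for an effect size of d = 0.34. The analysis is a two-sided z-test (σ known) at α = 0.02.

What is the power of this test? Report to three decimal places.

Noncentrality parameter: δ = d·√n = 0.34 × √22 = 1.5947
Two-sided α = 0.02 → critical value z_{0.01} = 2.326.
Power = Φ(δ − 2.326) + Φ(−δ − 2.326) = Φ(-0.732) + Φ(-3.921) = 0.2322 + 0.0000 = 0.2322.

Power ≈ 0.232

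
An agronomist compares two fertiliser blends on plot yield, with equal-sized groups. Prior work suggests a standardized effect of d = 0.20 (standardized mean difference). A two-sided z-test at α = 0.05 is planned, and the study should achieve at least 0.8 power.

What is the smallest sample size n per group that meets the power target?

Set Φ(δ − 1.960) = 0.8; then δ − 1.960 = Φ⁻¹(0.8) = 0.842, giving δ = 2.802.
(The Φ(−δ − z_{α/2}) term is vanishingly small for δ > 0 and is dropped in the standard sample-size formula.)
δ = d·√(n/2) ⇒ n = 2(δ/d)² = 2 × (2.802 / 0.20)² = 392.44.
Rounding up, n = 393 per group.

n = 393 per group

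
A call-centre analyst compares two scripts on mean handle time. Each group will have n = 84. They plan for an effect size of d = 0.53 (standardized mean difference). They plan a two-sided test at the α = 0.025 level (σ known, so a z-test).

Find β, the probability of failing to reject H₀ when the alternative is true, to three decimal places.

Noncentrality parameter: δ = d·√(n/2) = 0.53 × √(84/2) = 3.4348
Critical value for a two-sided test at α = 0.025: z_{α/2} = 2.241.
Power = Φ(δ − 2.241) + Φ(−δ − 2.241) = Φ(1.193) + Φ(-5.676) = 0.8836 + 0.0000 = 0.8836.
Type II error: β = 1 − power = 1 − 0.8836 = 0.1164.

β ≈ 0.116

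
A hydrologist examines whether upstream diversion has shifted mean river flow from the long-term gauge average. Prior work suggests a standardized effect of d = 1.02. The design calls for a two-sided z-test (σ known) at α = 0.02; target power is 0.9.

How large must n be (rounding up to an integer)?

Set Φ(δ − 2.326) = 0.9; then δ − 2.326 = Φ⁻¹(0.9) = 1.282, giving δ = 3.608.
(For δ > 0 the lower-tail rejection region contributes negligibly to power, so the one-term inversion is standard.)
δ = d·√n ⇒ n = (δ/d)² = (3.608 / 1.02)² = 12.51.
Rounding up, n = 13.

n = 13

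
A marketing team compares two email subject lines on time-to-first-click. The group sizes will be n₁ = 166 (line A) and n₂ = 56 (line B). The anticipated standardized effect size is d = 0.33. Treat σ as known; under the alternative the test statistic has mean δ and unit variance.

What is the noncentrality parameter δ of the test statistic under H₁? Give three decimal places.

δ ≈ 2.135

δ = d / √(1/n₁ + 1/n₂) = 0.33 / √(1/166 + 1/56) = 2.1354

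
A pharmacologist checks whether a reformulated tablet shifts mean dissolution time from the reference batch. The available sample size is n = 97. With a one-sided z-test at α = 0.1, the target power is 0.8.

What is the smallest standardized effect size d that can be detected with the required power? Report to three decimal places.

d ≈ 0.216

Required noncentrality: δ = z_{0.1} + z_{0.20} = 1.282 + 0.842 = 2.123.
δ = d·√n ⇒ d = δ/√n = 2.123/√97 = 0.2156.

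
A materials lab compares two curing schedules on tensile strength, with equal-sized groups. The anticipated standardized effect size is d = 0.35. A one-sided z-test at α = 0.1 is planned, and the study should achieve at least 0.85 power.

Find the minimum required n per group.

Set Φ(δ − 1.282) = 0.85; then δ − 1.282 = Φ⁻¹(0.85) = 1.036, giving δ = 2.318.
δ = d·√(n/2) ⇒ n = 2(δ/d)² = 2 × (2.318 / 0.35)² = 87.72.
Rounding up, n = 88 per group.

n = 88 per group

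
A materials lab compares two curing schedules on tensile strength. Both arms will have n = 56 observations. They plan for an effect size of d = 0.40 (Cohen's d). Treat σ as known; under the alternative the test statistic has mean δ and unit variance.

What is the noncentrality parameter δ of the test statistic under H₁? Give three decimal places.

δ = d·√(n/2) = 0.40 × √(56/2) = 2.1166

δ ≈ 2.117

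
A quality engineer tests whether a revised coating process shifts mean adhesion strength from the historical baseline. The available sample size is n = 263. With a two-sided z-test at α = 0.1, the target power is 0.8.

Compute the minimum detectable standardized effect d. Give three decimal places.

Required noncentrality: δ = z_{0.05} + z_{0.20} = 1.645 + 0.842 = 2.486.
(The second rejection-region term Φ(−δ − z_{α/2}) is negligible and dropped.)
δ = d·√n ⇒ d = δ/√n = 2.486/√263 = 0.1533.

d ≈ 0.153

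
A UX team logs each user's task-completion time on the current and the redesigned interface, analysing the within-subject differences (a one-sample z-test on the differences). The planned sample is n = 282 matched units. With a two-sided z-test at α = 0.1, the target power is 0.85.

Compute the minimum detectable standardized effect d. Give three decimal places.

d ≈ 0.160

Need Φ(δ − 1.645) = 0.85, so δ = 1.645 + 1.036 = 2.681.
(Lower-tail contribution to power is negligible for δ > 0.)
δ = d·√n ⇒ d = δ/√n = 2.681/√282 = 0.1597.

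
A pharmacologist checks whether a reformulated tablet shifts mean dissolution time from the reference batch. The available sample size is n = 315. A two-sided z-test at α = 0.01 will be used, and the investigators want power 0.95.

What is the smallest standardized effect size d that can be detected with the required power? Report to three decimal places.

d ≈ 0.238

Required noncentrality: δ = z_{0.005} + z_{0.05} = 2.576 + 1.645 = 4.221.
(The second rejection-region term Φ(−δ − z_{α/2}) is negligible and dropped.)
δ = d·√n ⇒ d = δ/√n = 4.221/√315 = 0.2378.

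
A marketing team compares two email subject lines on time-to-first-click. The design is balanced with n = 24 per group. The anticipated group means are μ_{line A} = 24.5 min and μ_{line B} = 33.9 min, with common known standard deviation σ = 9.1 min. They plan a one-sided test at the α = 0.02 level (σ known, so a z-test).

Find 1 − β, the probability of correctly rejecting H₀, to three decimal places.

Power ≈ 0.936

Standardized effect: d = |μ_{line A} − μ_{line B}| / σ = |24.5 − 33.9| / 9.1 = 1.0330
Noncentrality parameter: δ = d·√(n/2) = 1.0330 × √(24/2) = 3.5783
Critical value for a one-sided test at α = 0.02: z_α = 2.054.
Power = P(Z > 2.054 − δ) = Φ(1.525) = 0.9363.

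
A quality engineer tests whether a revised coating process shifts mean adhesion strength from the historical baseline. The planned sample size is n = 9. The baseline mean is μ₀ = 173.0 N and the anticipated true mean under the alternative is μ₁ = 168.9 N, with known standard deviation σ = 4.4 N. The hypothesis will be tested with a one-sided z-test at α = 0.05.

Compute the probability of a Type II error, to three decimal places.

Standardized effect: d = |μ₁ − μ₀| / σ = |168.9 − 173.0| / 4.4 = 0.9318
Noncentrality parameter: δ = d·√n = 0.9318 × √9 = 2.7955
One-sided α = 0.05 → critical value z_{0.05} = 1.645.
Power = Φ(δ − 1.645) = Φ(1.151) = 0.8751.
Type II error: β = 1 − power = 1 − 0.8751 = 0.1249.

β ≈ 0.125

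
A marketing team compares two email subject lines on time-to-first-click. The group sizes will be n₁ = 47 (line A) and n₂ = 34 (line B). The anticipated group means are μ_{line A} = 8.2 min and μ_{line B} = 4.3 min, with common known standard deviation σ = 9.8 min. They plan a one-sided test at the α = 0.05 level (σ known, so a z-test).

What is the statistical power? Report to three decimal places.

Power ≈ 0.549

Standardized effect: d = |μ_{line A} − μ_{line B}| / σ = |8.2 − 4.3| / 9.8 = 0.3980
Noncentrality parameter: δ = d / √(1/n₁ + 1/n₂) = 0.3980 / √(1/47 + 1/34) = 1.7676
One-sided α = 0.05 → critical value z_{0.05} = 1.645.
Power = P(Z > 1.645 − δ) = Φ(0.123) = 0.5488.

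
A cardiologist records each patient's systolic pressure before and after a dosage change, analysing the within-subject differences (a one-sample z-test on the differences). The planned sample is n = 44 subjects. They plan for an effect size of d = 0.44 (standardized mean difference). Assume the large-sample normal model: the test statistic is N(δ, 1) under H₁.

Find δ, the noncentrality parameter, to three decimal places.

δ = d·√n = 0.44 × √44 = 2.9186

δ ≈ 2.919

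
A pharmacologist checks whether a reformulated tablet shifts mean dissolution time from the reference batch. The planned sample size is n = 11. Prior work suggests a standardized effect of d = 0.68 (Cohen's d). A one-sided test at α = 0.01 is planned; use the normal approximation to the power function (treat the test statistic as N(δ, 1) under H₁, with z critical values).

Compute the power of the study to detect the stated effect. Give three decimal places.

Noncentrality parameter: δ = d·√n = 0.68 × √11 = 2.2553
One-sided α = 0.01 → critical value z_{0.01} = 2.326.
Power = P(Z > 2.326 − δ) = Φ(-0.071) = 0.4717.

Power ≈ 0.472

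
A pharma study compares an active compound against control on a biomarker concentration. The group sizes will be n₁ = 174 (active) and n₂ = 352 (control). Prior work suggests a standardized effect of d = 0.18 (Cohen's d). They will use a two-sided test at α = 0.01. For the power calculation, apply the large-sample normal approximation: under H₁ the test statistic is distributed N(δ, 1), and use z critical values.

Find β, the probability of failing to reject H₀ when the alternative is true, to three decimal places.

Noncentrality parameter: δ = d / √(1/n₁ + 1/n₂) = 0.18 / √(1/174 + 1/352) = 1.9423
Critical value for a two-sided test at α = 0.01: z_{α/2} = 2.576.
Power = Φ(δ − 2.576) + Φ(−δ − 2.576) = Φ(-0.633) + Φ(-4.518) = 0.2632 + 0.0000 = 0.2632.
Type II error: β = 1 − power = 1 − 0.2632 = 0.7368.

β ≈ 0.737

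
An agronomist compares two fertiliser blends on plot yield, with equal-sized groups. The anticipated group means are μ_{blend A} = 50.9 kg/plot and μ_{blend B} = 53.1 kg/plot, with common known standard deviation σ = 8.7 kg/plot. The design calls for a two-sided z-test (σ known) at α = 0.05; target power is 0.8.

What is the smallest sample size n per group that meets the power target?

Standardized effect: d = |μ_{blend A} − μ_{blend B}| / σ = |50.9 − 53.1| / 8.7 = 0.2529
Set Φ(δ − 1.960) = 0.8; then δ − 1.960 = Φ⁻¹(0.8) = 0.842, giving δ = 2.802.
(Ignoring the negligible lower-tail rejection probability gives the usual closed-form inversion.)
δ = d·√(n/2) ⇒ n = 2(δ/d)² = 2 × (2.802 / 0.2529)² = 245.49.
Rounding up, n = 246 per group.

n = 246 per group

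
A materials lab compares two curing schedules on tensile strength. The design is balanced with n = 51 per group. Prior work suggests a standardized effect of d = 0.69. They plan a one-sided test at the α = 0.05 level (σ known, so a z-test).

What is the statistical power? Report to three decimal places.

Noncentrality parameter: δ = d·√(n/2) = 0.69 × √(51/2) = 3.4843
Critical value for a one-sided test at α = 0.05: z_α = 1.645.
Power = Φ(δ − 1.645) = Φ(1.839) = 0.9671.

Power ≈ 0.967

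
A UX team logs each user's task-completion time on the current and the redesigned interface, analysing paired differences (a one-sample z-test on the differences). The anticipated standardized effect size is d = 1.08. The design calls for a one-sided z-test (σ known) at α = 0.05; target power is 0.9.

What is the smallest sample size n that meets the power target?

n = 8

For power 0.9 need Φ(δ − z_{0.05}) = 0.9, so δ = z_{0.05} + z_{0.10} = 1.645 + 1.282 = 2.926.
δ = d·√n ⇒ n = (δ/d)² = (2.926 / 1.08)² = 7.34.
Round up to the next whole unit.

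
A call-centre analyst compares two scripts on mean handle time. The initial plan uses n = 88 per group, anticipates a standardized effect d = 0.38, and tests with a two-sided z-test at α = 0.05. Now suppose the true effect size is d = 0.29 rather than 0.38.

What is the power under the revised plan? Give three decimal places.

With d = 0.29: δ = d·√(n/2) = 0.29 × √(88/2) = 1.9236. Critical value z_{0.025} = 1.960.
Revised power = Φ(δ − 1.960) + Φ(−δ − 1.960) = Φ(-0.036) + Φ(-3.884) = 0.4855 + 0.0001 = 0.4856.

Power ≈ 0.486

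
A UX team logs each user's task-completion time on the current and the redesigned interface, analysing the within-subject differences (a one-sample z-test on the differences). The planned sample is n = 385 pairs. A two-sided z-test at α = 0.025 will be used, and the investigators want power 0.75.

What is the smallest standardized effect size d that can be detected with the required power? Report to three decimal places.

d ≈ 0.149

Required noncentrality: δ = z_{0.0125} + z_{0.25} = 2.241 + 0.674 = 2.916.
(The second rejection-region term Φ(−δ − z_{α/2}) is negligible and dropped.)
δ = d·√n ⇒ d = δ/√n = 2.916/√385 = 0.1486.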